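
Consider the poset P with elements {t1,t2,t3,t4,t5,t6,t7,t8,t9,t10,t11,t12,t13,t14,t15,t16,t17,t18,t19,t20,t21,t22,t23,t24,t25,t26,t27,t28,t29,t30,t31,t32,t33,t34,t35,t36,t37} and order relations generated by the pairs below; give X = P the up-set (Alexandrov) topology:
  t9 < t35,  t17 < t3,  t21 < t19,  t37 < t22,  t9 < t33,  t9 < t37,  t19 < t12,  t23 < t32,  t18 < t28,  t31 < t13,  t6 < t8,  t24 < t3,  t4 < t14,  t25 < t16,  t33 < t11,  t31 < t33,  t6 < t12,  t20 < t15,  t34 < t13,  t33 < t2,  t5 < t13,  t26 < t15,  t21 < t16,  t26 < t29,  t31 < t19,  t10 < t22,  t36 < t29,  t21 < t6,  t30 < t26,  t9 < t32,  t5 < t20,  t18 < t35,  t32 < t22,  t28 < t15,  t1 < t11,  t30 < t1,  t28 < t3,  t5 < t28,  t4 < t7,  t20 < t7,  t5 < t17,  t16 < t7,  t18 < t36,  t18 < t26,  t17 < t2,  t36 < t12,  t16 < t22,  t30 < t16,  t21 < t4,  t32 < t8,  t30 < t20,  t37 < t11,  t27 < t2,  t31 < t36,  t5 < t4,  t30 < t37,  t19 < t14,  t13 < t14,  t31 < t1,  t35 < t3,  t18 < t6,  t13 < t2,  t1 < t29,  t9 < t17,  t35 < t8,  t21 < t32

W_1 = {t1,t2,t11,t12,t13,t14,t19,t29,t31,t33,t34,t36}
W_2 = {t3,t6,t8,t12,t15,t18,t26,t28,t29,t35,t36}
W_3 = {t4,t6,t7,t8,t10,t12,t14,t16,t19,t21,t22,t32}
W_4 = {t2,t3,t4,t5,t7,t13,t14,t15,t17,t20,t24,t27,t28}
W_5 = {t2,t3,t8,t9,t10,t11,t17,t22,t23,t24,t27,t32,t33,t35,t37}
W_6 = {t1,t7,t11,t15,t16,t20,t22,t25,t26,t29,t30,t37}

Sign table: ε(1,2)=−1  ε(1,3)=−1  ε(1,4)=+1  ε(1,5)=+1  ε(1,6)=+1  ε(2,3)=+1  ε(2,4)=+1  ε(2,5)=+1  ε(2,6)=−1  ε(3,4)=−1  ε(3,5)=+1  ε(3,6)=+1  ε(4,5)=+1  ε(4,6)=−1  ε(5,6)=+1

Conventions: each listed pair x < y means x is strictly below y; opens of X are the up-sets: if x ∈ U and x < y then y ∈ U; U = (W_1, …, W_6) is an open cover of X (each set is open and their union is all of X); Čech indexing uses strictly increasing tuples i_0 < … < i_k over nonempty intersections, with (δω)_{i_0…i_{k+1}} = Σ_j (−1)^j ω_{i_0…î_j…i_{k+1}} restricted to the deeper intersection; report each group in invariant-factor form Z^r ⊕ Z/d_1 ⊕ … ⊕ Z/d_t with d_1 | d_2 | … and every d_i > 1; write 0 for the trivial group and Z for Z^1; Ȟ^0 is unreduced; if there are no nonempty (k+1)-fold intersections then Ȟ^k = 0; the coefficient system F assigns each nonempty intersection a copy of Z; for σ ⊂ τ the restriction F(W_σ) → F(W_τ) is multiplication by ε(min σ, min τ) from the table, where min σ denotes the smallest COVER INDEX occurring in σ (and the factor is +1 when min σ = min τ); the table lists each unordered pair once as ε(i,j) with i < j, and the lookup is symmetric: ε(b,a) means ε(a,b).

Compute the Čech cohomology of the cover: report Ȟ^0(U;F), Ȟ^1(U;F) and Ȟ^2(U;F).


nonempty intersections:
  W12={t12,t29,t36} W13={t12,t14,t19} W14={t2,t13,t14} W15={t2,t11,t33} W16={t1,t11,t29} W23={t6,t8,t12} W24={t3,t15,t28} W25={t3,t8,t35} W26={t15,t26,t29} W34={t4,t7,t14} W35={t8,t10,t22,t32} W36={t7,t16,t22} W45={t2,t3,t17,t24,t27} W46={t7,t15,t20} W56={t11,t22,t37}
  W123={t12} W126={t29} W134={t14} W145={t2} W156={t11} W235={t8} W245={t3} W246={t15} W346={t7} W356={t22}
C dims 6,15,10; δ0: rk 6, SNF 1^5·2; δ1: rk 9, SNF 1^9
Ȟ^0: (6−6)−0=0 ⇒ 0
Ȟ^1: (15−9)−6=0 plus torsion [2] ⇒ Z/2
Ȟ^2: (10−0)−9=1 ⇒ Z

Ȟ^0(U;F) ≅ 0, Ȟ^1(U;F) ≅ Z/2, Ȟ^2(U;F) ≅ Z


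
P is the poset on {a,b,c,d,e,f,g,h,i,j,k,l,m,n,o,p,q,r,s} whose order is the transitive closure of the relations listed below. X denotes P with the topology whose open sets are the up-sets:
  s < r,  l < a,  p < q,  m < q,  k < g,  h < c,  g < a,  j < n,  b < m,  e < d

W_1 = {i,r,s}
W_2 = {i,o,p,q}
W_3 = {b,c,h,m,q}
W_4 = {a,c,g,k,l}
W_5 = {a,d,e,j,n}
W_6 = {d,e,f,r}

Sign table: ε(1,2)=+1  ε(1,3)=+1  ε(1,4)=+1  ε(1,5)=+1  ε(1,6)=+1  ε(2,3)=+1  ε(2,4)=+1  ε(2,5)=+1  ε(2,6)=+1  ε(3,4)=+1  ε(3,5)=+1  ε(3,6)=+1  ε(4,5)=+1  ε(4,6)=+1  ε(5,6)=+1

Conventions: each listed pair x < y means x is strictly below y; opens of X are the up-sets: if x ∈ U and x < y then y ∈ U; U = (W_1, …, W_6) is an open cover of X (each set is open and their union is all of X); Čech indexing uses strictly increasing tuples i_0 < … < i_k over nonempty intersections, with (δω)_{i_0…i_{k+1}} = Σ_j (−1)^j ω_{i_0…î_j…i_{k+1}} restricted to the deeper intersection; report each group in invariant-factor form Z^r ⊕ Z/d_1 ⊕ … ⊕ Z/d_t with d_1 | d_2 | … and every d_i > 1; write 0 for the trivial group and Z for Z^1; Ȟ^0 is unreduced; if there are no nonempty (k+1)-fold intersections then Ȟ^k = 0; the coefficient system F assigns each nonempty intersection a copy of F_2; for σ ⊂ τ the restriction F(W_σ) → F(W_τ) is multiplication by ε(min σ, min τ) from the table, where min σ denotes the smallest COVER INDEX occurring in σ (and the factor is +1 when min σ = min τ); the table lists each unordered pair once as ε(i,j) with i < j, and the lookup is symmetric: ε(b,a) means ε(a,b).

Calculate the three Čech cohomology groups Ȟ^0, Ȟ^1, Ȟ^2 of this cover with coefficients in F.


Ȟ^0(U;F) ≅ Z/2, Ȟ^1(U;F) ≅ Z/2 and Ȟ^2(U;F) ≅ 0

nerve simplices:
  W12={i} W16={r} W23={q} W34={c} W45={a} W56={d,e}
C dims 6,6; δ0: rk_F2 5
degree 0: 6−5−0 = 1 → Ȟ^0 ≅ Z/2
degree 1: 6−0−5 = 1 → Ȟ^1 ≅ Z/2
degree 2: 0−0−0 = 0 → Ȟ^2 ≅ 0


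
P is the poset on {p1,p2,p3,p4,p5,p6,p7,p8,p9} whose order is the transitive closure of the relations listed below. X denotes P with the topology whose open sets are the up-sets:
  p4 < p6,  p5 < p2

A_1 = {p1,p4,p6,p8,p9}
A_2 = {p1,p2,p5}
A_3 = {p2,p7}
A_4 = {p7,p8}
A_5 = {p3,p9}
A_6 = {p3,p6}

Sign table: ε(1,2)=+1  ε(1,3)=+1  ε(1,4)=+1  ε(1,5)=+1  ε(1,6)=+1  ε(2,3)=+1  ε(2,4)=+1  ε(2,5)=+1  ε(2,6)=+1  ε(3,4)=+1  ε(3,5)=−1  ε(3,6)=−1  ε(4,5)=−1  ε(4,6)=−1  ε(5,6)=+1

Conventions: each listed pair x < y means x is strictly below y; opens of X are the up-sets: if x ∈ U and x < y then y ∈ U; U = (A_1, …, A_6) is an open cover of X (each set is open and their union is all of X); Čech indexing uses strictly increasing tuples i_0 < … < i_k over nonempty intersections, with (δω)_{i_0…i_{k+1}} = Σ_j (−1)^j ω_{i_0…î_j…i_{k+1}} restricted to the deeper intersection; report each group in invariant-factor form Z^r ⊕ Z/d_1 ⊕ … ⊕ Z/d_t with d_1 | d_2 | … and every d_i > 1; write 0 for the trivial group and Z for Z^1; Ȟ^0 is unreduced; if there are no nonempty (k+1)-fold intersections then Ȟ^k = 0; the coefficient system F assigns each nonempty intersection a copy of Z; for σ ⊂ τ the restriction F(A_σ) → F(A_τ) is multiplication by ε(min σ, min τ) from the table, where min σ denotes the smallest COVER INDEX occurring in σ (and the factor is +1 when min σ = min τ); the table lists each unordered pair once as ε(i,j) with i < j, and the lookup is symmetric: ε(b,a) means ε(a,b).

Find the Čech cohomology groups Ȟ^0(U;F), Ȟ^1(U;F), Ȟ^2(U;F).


Ȟ^0 = Z,  Ȟ^1 = Z^2,  Ȟ^2 = 0

intersection data:
  A12={p1} A14={p8} A15={p9} A16={p6} A23={p2} A34={p7} A56={p3}
C dims 6,7; δ0: rk 5, SNF 1^5
Ȟ^0 = (6 − 5) − 0 = 1, so Ȟ^0 ≅ Z
Ȟ^1 = (7 − 0) − 5 = 2, so Ȟ^1 ≅ Z^2
Ȟ^2 = (0 − 0) − 0 = 0, so Ȟ^2 ≅ 0


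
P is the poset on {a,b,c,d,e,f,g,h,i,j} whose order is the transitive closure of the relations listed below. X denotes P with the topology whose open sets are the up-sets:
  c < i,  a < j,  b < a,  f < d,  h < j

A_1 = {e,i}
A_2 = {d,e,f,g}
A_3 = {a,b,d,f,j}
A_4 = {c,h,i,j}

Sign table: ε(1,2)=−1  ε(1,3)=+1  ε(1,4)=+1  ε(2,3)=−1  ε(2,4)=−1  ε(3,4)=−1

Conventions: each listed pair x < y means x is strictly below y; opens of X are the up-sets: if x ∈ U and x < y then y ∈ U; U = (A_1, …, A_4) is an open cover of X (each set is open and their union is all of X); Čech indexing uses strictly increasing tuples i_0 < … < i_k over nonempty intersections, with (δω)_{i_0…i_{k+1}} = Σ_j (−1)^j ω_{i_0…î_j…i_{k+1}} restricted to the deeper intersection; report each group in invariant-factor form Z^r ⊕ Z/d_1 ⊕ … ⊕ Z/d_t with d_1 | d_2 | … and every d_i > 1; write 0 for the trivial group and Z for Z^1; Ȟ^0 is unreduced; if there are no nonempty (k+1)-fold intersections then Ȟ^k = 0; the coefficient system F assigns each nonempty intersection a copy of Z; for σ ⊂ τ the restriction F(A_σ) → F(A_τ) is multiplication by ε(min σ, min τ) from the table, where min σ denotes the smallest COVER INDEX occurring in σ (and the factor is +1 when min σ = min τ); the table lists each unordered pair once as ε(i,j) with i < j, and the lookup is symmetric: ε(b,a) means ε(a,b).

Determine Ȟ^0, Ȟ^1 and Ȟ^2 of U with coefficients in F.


cover nerve:
  A12={e} A14={i} A23={d,f} A34={j}
C dims 4,4; δ0: rk 4, SNF 1^3·2
Ȟ^0: (4−4)−0=0 ⇒ 0
Ȟ^1: (4−0)−4=0 plus torsion [2] ⇒ Z/2
Ȟ^2: (0−0)−0=0 ⇒ 0

Ȟ^0(U;F) ≅ 0, Ȟ^1(U;F) ≅ Z/2 and Ȟ^2(U;F) ≅ 0


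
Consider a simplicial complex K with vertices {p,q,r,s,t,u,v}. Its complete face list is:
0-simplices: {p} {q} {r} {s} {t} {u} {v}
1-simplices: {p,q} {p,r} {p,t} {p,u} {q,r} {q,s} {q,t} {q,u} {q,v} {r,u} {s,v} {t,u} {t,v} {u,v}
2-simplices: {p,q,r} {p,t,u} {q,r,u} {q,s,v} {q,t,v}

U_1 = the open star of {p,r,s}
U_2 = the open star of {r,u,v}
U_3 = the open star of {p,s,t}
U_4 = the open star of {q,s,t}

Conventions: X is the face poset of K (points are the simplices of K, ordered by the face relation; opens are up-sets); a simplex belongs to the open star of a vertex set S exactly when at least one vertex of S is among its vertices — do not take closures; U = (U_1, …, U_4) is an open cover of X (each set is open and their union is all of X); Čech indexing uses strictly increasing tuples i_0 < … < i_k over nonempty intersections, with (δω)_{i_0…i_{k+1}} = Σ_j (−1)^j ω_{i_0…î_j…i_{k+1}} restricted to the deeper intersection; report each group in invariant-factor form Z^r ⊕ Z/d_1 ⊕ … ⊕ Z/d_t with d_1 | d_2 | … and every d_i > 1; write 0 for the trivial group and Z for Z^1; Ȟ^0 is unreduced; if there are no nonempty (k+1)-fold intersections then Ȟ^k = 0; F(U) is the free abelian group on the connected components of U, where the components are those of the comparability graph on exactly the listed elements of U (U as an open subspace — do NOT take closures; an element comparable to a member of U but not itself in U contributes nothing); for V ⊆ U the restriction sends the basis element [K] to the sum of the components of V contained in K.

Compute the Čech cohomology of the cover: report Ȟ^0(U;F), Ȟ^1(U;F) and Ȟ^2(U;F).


intersection data:
  U1={{p},{r},{s},{p,q},{p,r},{p,t},{p,u},{q,r},{q,s},{r,u},{s,v},{p,q,r},{p,t,u},{q,r,u},{q,s,v}} U2={{r},{u},{v},{p,r},{p,u},{q,r},{q,u},{q,v},{r,u},{s,v},{t,u},{t,v},{u,v},{p,q,r},{p,t,u},{q,r,u},{q,s,v},{q,t,v}} U3={{p},{s},{t},{p,q},{p,r},{p,t},{p,u},{q,s},{q,t},{s,v},{t,u},{t,v},{p,q,r},{p,t,u},{q,s,v},{q,t,v}} U4={{q},{s},{t},{p,q},{p,t},{q,r},{q,s},{q,t},{q,u},{q,v},{s,v},{t,u},{t,v},{p,q,r},{p,t,u},{q,r,u},{q,s,v},{q,t,v}}
  U12={{r},{p,r},{p,u},{q,r},{r,u},{s,v},{p,q,r},{p,t,u},{q,r,u},{q,s,v}} U13={{p},{s},{p,q},{p,r},{p,t},{p,u},{q,s},{s,v},{p,q,r},{p,t,u},{q,s,v}} U14={{s},{p,q},{p,t},{q,r},{q,s},{s,v},{p,q,r},{p,t,u},{q,r,u},{q,s,v}} U23={{p,r},{p,u},{s,v},{t,u},{t,v},{p,q,r},{p,t,u},{q,s,v},{q,t,v}} U24={{q,r},{q,u},{q,v},{s,v},{t,u},{t,v},{p,q,r},{p,t,u},{q,r,u},{q,s,v},{q,t,v}} U34={{s},{t},{p,q},{p,t},{q,s},{q,t},{s,v},{t,u},{t,v},{p,q,r},{p,t,u},{q,s,v},{q,t,v}}
  U123={{p,r},{p,u},{s,v},{p,q,r},{p,t,u},{q,s,v}} U124={{q,r},{s,v},{p,q,r},{p,t,u},{q,r,u},{q,s,v}} U134={{s},{p,q},{p,t},{q,s},{s,v},{p,q,r},{p,t,u},{q,s,v}} U234={{s,v},{t,u},{t,v},{p,q,r},{p,t,u},{q,s,v},{q,t,v}}
  U1234={{s,v},{p,q,r},{p,t,u},{q,s,v}}
components per intersection:
  U1: {{p},{r},{p,q},{p,r},{p,t},{p,u},{q,r},{r,u},{p,q,r},{p,t,u},{q,r,u}} {{s},{q,s},{s,v},{q,s,v}}
  U2: {{r},{u},{v},{p,r},{p,u},{q,r},{q,u},{q,v},{r,u},{s,v},{t,u},{t,v},{u,v},{p,q,r},{p,t,u},{q,r,u},{q,s,v},{q,t,v}}
  U3: {{p},{t},{p,q},{p,r},{p,t},{p,u},{q,t},{t,u},{t,v},{p,q,r},{p,t,u},{q,t,v}} {{s},{q,s},{s,v},{q,s,v}}
  U4: {{q},{s},{t},{p,q},{p,t},{q,r},{q,s},{q,t},{q,u},{q,v},{s,v},{t,u},{t,v},{p,q,r},{p,t,u},{q,r,u},{q,s,v},{q,t,v}}
  U12: {{r},{p,r},{q,r},{r,u},{p,q,r},{q,r,u}} {{p,u},{p,t,u}} {{s,v},{q,s,v}}
  U13: {{p},{p,q},{p,r},{p,t},{p,u},{p,q,r},{p,t,u}} {{s},{q,s},{s,v},{q,s,v}}
  U14: {{s},{q,s},{s,v},{q,s,v}} {{p,q},{q,r},{p,q,r},{q,r,u}} {{p,t},{p,t,u}}
  U23: {{p,r},{p,q,r}} {{p,u},{t,u},{p,t,u}} {{s,v},{q,s,v}} {{t,v},{q,t,v}}
  U24: {{q,r},{q,u},{p,q,r},{q,r,u}} {{q,v},{s,v},{t,v},{q,s,v},{q,t,v}} {{t,u},{p,t,u}}
  U34: {{s},{q,s},{s,v},{q,s,v}} {{t},{p,t},{q,t},{t,u},{t,v},{p,t,u},{q,t,v}} {{p,q},{p,q,r}}
  U123: {{p,r},{p,q,r}} {{p,u},{p,t,u}} {{s,v},{q,s,v}}
  U124: {{q,r},{p,q,r},{q,r,u}} {{s,v},{q,s,v}} {{p,t,u}}
  U134: {{s},{q,s},{s,v},{q,s,v}} {{p,q},{p,q,r}} {{p,t},{p,t,u}}
  U234: {{s,v},{q,s,v}} {{t,u},{p,t,u}} {{t,v},{q,t,v}} {{p,q,r}}
  U1234: {{s,v},{q,s,v}} {{p,q,r}} {{p,t,u}}
C dims 6,18,13,3; δ0: rk 5, SNF 1^5; δ1: rk 10, SNF 1^10; δ2: rk 3, SNF 1^3
Ȟ^0 = (6 − 5) − 0 = 1, so Ȟ^0 ≅ Z
Ȟ^1 = (18 − 10) − 5 = 3, so Ȟ^1 ≅ Z^3
Ȟ^2 = (13 − 3) − 10 = 0, so Ȟ^2 ≅ 0

Ȟ^0(U;F) ≅ Z, Ȟ^1(U;F) ≅ Z^3 and Ȟ^2(U;F) ≅ 0


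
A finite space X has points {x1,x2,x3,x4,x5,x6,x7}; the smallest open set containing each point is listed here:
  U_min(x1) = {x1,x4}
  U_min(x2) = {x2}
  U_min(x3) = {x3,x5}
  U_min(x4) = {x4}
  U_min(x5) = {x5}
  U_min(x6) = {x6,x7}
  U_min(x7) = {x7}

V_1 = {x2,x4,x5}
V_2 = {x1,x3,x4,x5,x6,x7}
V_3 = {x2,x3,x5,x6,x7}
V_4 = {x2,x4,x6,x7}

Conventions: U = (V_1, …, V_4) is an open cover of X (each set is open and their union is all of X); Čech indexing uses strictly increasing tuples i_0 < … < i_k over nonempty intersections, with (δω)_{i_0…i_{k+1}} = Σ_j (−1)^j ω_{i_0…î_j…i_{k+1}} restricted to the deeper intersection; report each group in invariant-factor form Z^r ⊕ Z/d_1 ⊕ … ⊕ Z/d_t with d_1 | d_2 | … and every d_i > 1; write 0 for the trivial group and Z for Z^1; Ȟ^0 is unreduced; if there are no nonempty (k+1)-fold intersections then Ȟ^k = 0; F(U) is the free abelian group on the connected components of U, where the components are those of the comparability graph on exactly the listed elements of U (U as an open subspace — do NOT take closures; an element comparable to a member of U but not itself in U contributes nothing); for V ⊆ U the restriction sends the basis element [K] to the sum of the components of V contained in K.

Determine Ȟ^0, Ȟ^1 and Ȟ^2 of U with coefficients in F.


Ȟ^0 ≅ Z^4; Ȟ^1 ≅ 0; Ȟ^2 ≅ 0

nonempty intersections:
  V12={x4,x5} V13={x2,x5} V14={x2,x4} V23={x3,x5,x6,x7} V24={x4,x6,x7} V34={x2,x6,x7}
  V123={x5} V124={x4} V134={x2} V234={x6,x7}
components per intersection:
  V1: {x2} {x4} {x5}
  V2: {x1,x4} {x3,x5} {x6,x7}
  V3: {x2} {x3,x5} {x6,x7}
  V4: {x2} {x4} {x6,x7}
  V12: {x4} {x5}
  V13: {x2} {x5}
  V14: {x2} {x4}
  V23: {x3,x5} {x6,x7}
  V24: {x4} {x6,x7}
  V34: {x2} {x6,x7}
  V123: {x5}
  V124: {x4}
  V134: {x2}
  V234: {x6,x7}
C dims 12,12,4; δ0: rk 8, SNF 1^8; δ1: rk 4, SNF 1^4
Ȟ^0: (12−8)−0=4 ⇒ Z^4
Ȟ^1: (12−4)−8=0 ⇒ 0
Ȟ^2: (4−0)−4=0 ⇒ 0


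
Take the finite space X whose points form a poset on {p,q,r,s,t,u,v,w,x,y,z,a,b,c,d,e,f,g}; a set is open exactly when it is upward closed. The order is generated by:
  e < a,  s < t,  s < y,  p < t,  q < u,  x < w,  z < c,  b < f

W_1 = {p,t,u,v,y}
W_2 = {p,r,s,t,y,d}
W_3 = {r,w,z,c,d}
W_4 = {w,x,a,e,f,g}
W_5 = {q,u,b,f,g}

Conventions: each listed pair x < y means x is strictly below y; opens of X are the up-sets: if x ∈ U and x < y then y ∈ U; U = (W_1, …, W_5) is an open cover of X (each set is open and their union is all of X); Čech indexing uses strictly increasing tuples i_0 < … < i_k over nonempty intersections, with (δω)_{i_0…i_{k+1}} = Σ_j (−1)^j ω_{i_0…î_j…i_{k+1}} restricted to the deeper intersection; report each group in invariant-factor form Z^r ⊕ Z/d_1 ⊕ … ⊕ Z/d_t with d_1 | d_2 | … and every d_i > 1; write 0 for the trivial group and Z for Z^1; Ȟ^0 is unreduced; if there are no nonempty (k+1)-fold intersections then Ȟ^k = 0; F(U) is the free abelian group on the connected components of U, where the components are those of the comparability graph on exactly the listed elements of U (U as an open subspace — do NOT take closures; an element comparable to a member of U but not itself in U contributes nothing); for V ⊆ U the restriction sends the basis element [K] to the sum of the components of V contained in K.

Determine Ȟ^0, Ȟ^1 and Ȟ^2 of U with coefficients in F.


Ȟ^0 ≅ Z^10,  Ȟ^1 ≅ 0,  Ȟ^2 ≅ 0

cover nerve:
  W12={p,t,y} W15={u} W23={r,d} W34={w} W45={f,g}
components per intersection:
  W1: {p,t} {u} {v} {y}
  W2: {p,s,t,y} {r} {d}
  W3: {r} {w} {z,c} {d}
  W4: {w,x} {a,e} {f} {g}
  W5: {q,u} {b,f} {g}
  W12: {p,t} {y}
  W15: {u}
  W23: {r} {d}
  W34: {w}
  W45: {f} {g}
C dims 18,8; δ0: rk 8, SNF 1^8
Ȟ^0: (18−8)−0=10 ⇒ Z^10
Ȟ^1: (8−0)−8=0 ⇒ 0
Ȟ^2: (0−0)−0=0 ⇒ 0


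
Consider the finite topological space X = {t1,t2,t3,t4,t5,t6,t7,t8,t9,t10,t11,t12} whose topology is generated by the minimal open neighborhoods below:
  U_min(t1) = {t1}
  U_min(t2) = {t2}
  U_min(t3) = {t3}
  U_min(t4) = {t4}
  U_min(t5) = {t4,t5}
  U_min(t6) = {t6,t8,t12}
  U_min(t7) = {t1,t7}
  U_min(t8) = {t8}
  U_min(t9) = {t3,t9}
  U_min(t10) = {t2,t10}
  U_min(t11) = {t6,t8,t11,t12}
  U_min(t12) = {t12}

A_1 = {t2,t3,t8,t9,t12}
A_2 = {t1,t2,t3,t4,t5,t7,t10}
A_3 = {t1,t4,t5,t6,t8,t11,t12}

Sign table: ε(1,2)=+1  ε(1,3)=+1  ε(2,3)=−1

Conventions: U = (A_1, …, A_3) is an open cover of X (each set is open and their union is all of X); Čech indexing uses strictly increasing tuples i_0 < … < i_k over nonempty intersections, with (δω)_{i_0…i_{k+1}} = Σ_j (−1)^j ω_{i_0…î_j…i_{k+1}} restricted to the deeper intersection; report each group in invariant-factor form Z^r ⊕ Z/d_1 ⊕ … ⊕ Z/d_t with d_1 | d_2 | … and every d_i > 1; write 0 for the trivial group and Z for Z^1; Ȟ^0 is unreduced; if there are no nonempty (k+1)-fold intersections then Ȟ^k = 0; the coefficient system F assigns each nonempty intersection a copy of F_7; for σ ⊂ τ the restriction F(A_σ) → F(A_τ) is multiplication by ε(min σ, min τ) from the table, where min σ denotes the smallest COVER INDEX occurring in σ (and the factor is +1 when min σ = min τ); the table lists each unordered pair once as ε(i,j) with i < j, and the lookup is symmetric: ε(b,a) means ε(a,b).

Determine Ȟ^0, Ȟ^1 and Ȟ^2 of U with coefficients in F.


intersection data:
  A12={t2,t3} A13={t8,t12} A23={t1,t4,t5}
C dims 3,3; δ0: rk_F7 3
Ȟ^0 = (3 − 3) − 0 = 0, so Ȟ^0 ≅ 0
Ȟ^1 = (3 − 0) − 3 = 0, so Ȟ^1 ≅ 0
Ȟ^2 = (0 − 0) − 0 = 0, so Ȟ^2 ≅ 0

Ȟ^0(U;F) ≅ 0,  Ȟ^1(U;F) ≅ 0,  Ȟ^2(U;F) ≅ 0


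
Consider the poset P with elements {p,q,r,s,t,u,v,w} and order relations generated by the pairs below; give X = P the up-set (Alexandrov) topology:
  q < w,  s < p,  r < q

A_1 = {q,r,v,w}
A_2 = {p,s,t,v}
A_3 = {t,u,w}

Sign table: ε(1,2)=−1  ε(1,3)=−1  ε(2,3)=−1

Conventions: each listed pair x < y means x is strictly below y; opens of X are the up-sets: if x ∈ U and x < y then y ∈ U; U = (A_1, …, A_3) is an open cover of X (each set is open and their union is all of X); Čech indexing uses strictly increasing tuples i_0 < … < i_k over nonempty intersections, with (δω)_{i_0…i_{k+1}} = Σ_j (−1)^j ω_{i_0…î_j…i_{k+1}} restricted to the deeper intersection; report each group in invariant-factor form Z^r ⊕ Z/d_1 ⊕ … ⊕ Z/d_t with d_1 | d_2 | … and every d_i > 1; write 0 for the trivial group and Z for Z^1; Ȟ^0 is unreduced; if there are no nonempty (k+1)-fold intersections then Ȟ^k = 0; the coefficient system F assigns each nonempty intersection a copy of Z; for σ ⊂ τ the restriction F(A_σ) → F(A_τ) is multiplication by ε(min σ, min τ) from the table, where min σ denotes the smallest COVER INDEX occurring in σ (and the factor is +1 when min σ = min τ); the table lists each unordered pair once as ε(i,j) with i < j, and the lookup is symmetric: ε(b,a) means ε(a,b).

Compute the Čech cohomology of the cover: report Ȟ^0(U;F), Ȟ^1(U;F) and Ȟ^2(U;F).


Ȟ^0 ≅ 0, Ȟ^1 ≅ Z/2 and Ȟ^2 ≅ 0

nerve of the cover:
  A12={v} A13={w} A23={t}
C dims 3,3; δ0: rk 3, SNF 1^2·2
Ȟ^0 = (3 − 3) − 0 = 0, so Ȟ^0 ≅ 0
Ȟ^1 = (3 − 0) − 3 = 0 plus torsion [2], so Ȟ^1 ≅ Z/2
Ȟ^2 = (0 − 0) − 0 = 0, so Ȟ^2 ≅ 0


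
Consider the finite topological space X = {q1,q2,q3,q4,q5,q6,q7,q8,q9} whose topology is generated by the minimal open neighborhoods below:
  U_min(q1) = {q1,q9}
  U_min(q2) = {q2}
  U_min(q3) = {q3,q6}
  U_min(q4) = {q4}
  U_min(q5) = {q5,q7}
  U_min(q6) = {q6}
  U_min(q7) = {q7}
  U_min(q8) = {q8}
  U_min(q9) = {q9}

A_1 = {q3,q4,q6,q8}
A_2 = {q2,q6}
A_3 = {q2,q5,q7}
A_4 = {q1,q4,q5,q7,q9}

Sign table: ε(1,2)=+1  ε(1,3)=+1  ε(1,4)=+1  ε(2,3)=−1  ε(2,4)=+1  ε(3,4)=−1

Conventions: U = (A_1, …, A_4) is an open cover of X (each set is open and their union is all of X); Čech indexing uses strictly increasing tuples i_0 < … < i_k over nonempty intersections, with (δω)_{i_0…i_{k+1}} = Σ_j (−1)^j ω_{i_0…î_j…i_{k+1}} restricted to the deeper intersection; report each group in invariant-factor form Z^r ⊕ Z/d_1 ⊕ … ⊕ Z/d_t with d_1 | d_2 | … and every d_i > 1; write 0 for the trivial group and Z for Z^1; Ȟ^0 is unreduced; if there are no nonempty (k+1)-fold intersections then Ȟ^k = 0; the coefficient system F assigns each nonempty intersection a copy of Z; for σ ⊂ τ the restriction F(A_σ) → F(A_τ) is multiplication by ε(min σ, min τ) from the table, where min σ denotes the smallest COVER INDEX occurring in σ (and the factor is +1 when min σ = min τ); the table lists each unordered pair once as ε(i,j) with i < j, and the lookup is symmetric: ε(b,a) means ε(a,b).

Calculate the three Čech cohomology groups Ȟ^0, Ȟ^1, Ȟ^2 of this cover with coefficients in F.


nerve simplices:
  A12={q6} A14={q4} A23={q2} A34={q5,q7}
C dims 4,4; δ0: rk 3, SNF 1^3
degree 0: 4−3−0 = 1 → Ȟ^0 ≅ Z
degree 1: 4−0−3 = 1 → Ȟ^1 ≅ Z
degree 2: 0−0−0 = 0 → Ȟ^2 ≅ 0

Ȟ^0 = Z, Ȟ^1 = Z and Ȟ^2 = 0


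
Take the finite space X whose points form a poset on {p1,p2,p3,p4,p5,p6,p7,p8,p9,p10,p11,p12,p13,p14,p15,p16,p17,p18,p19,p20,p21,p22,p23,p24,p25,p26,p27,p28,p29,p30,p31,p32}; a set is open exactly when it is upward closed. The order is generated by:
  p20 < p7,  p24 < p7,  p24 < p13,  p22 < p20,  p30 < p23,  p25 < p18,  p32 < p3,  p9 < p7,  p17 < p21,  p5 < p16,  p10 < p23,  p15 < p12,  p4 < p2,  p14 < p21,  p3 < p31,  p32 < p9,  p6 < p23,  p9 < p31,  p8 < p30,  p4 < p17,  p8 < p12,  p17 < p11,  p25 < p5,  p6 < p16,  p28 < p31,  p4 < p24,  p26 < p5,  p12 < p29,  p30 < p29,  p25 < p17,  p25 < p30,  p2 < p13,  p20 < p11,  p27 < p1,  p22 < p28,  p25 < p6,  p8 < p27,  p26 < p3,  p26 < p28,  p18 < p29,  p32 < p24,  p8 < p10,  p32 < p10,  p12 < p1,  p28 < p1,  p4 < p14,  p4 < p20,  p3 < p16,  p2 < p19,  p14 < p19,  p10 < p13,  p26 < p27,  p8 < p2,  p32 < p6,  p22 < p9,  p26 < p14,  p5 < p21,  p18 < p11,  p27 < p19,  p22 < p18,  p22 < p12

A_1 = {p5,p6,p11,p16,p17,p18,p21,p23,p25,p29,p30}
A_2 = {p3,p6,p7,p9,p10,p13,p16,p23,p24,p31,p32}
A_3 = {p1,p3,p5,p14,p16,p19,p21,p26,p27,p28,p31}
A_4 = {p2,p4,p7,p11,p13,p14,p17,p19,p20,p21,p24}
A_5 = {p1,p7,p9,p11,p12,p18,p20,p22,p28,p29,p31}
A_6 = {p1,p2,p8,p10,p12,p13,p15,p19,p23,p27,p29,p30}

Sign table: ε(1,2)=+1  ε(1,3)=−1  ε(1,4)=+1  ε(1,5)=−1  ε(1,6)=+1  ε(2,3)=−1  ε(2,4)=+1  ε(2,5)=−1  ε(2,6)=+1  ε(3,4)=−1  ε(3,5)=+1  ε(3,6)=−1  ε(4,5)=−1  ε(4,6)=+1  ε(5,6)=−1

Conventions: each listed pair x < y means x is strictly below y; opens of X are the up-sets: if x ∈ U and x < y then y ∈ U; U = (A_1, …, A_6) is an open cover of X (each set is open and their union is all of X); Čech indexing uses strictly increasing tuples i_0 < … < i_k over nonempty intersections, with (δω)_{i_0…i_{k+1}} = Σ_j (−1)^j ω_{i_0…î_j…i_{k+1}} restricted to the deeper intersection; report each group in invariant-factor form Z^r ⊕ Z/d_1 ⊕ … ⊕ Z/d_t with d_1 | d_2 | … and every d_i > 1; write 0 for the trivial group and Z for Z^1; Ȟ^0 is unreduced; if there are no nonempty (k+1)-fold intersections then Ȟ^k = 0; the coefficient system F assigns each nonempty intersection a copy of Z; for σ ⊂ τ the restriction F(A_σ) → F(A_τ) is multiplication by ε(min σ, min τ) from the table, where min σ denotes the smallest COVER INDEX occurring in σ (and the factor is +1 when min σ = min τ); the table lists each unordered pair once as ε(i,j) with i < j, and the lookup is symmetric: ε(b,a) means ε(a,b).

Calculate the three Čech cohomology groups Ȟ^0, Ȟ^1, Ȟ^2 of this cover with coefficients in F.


Ȟ^0 = Z, Ȟ^1 = 0, Ȟ^2 = Z/2

nonempty intersections:
  A12={p6,p16,p23} A13={p5,p16,p21} A14={p11,p17,p21} A15={p11,p18,p29} A16={p23,p29,p30} A23={p3,p16,p31} A24={p7,p13,p24} A25={p7,p9,p31} A26={p10,p13,p23} A34={p14,p19,p21} A35={p1,p28,p31} A36={p1,p19,p27} A45={p7,p11,p20} A46={p2,p13,p19} A56={p1,p12,p29}
  A123={p16} A126={p23} A134={p21} A145={p11} A156={p29} A235={p31} A245={p7} A246={p13} A346={p19} A356={p1}
C dims 6,15,10; δ0: rk 5, SNF 1^5; δ1: rk 10, SNF 1^9·2
Ȟ^0: (6−5)−0=1 ⇒ Z
Ȟ^1: (15−10)−5=0 ⇒ 0
Ȟ^2: (10−0)−10=0 plus torsion [2] ⇒ Z/2


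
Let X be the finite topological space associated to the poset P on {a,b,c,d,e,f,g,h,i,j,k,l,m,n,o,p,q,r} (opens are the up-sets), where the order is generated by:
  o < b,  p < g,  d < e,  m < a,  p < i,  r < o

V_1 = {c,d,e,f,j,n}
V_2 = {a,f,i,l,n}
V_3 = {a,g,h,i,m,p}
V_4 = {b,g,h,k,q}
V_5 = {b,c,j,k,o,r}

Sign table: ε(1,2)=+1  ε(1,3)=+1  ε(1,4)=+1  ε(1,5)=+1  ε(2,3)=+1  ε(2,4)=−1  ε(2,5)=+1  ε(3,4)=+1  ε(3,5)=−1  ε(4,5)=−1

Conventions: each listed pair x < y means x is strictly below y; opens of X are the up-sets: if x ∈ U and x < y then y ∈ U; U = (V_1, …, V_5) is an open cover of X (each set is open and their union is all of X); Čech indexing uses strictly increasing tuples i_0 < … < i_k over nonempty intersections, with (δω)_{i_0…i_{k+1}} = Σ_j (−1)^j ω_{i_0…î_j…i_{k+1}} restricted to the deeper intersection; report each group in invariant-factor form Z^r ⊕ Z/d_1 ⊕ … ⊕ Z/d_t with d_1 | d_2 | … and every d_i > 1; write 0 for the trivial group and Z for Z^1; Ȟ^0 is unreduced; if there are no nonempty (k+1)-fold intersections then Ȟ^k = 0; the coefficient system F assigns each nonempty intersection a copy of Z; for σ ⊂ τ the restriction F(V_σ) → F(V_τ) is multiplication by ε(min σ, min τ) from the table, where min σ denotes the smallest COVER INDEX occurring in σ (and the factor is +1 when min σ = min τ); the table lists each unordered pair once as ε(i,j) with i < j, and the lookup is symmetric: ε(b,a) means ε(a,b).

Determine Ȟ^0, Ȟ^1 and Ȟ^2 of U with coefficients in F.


Ȟ^0(U;F) ≅ 0, Ȟ^1(U;F) ≅ Z/2 and Ȟ^2(U;F) ≅ 0

cover nerve:
  V12={f,n} V15={c,j} V23={a,i} V34={g,h} V45={b,k}
C dims 5,5; δ0: rk 5, SNF 1^4·2
Ȟ^0: (5−5)−0=0 ⇒ 0
Ȟ^1: (5−0)−5=0 plus torsion [2] ⇒ Z/2
Ȟ^2: (0−0)−0=0 ⇒ 0


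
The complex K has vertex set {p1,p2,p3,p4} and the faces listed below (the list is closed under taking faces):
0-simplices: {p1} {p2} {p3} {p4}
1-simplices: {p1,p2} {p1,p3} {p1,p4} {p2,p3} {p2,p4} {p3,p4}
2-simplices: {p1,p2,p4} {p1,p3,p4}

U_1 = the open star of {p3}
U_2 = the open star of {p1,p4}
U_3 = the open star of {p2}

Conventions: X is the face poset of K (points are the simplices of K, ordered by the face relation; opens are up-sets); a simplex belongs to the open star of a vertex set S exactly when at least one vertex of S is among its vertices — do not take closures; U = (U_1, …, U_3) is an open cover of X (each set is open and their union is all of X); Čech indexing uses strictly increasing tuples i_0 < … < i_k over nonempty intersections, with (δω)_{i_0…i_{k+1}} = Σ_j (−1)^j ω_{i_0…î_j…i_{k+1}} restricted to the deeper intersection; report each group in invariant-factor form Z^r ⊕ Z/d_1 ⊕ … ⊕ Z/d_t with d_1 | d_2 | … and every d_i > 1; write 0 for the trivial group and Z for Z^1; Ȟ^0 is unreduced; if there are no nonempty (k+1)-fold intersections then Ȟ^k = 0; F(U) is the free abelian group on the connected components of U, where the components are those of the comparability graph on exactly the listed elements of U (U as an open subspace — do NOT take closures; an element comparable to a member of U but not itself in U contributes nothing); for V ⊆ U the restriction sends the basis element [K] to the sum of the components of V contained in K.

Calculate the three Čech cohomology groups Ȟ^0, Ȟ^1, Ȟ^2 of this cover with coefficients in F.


Ȟ^0 ≅ Z,  Ȟ^1 ≅ Z,  Ȟ^2 ≅ 0

nonempty overlaps:
  U1={{p3},{p1,p3},{p2,p3},{p3,p4},{p1,p3,p4}} U2={{p1},{p4},{p1,p2},{p1,p3},{p1,p4},{p2,p4},{p3,p4},{p1,p2,p4},{p1,p3,p4}} U3={{p2},{p1,p2},{p2,p3},{p2,p4},{p1,p2,p4}}
  U12={{p1,p3},{p3,p4},{p1,p3,p4}} U13={{p2,p3}} U23={{p1,p2},{p2,p4},{p1,p2,p4}}
components per intersection:
  U1: {{p3},{p1,p3},{p2,p3},{p3,p4},{p1,p3,p4}}
  U2: {{p1},{p4},{p1,p2},{p1,p3},{p1,p4},{p2,p4},{p3,p4},{p1,p2,p4},{p1,p3,p4}}
  U3: {{p2},{p1,p2},{p2,p3},{p2,p4},{p1,p2,p4}}
  U12: {{p1,p3},{p3,p4},{p1,p3,p4}}
  U13: {{p2,p3}}
  U23: {{p1,p2},{p2,p4},{p1,p2,p4}}
C dims 3,3; δ0: rk 2, SNF 1^2
degree 0: 3−2−0 = 1 → Ȟ^0 ≅ Z
degree 1: 3−0−2 = 1 → Ȟ^1 ≅ Z
degree 2: 0−0−0 = 0 → Ȟ^2 ≅ 0


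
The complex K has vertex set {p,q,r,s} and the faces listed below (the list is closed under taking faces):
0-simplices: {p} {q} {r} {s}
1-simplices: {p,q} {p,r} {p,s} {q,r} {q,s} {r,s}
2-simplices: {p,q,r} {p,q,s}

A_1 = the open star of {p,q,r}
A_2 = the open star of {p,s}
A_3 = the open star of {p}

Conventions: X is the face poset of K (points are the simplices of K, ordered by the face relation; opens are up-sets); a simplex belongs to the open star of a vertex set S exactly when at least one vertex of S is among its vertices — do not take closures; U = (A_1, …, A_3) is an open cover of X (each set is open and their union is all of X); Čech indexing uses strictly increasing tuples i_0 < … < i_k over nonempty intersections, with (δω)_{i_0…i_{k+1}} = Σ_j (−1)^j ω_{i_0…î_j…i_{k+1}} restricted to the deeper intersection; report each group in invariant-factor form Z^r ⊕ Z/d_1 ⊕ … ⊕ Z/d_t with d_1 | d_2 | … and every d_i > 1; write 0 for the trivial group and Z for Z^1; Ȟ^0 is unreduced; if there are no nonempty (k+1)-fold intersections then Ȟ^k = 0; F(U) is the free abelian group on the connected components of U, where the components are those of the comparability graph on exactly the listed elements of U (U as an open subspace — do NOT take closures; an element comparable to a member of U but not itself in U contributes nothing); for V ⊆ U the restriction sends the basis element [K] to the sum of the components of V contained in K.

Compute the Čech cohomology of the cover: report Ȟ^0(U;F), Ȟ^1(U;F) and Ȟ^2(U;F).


Ȟ^0 ≅ Z, Ȟ^1 ≅ Z, Ȟ^2 ≅ 0

nonempty overlaps:
  A1={{p},{q},{r},{p,q},{p,r},{p,s},{q,r},{q,s},{r,s},{p,q,r},{p,q,s}} A2={{p},{s},{p,q},{p,r},{p,s},{q,s},{r,s},{p,q,r},{p,q,s}} A3={{p},{p,q},{p,r},{p,s},{p,q,r},{p,q,s}}
  A12={{p},{p,q},{p,r},{p,s},{q,s},{r,s},{p,q,r},{p,q,s}} A13={{p},{p,q},{p,r},{p,s},{p,q,r},{p,q,s}} A23={{p},{p,q},{p,r},{p,s},{p,q,r},{p,q,s}}
  A123={{p},{p,q},{p,r},{p,s},{p,q,r},{p,q,s}}
components per intersection:
  A1: {{p},{q},{r},{p,q},{p,r},{p,s},{q,r},{q,s},{r,s},{p,q,r},{p,q,s}}
  A2: {{p},{s},{p,q},{p,r},{p,s},{q,s},{r,s},{p,q,r},{p,q,s}}
  A3: {{p},{p,q},{p,r},{p,s},{p,q,r},{p,q,s}}
  A12: {{p},{p,q},{p,r},{p,s},{q,s},{p,q,r},{p,q,s}} {{r,s}}
  A13: {{p},{p,q},{p,r},{p,s},{p,q,r},{p,q,s}}
  A23: {{p},{p,q},{p,r},{p,s},{p,q,r},{p,q,s}}
  A123: {{p},{p,q},{p,r},{p,s},{p,q,r},{p,q,s}}
C dims 3,4,1; δ0: rk 2, SNF 1^2; δ1: rk 1, SNF 1^1
degree 0: 3−2−0 = 1 → Ȟ^0 ≅ Z
degree 1: 4−1−2 = 1 → Ȟ^1 ≅ Z
degree 2: 1−0−1 = 0 → Ȟ^2 ≅ 0


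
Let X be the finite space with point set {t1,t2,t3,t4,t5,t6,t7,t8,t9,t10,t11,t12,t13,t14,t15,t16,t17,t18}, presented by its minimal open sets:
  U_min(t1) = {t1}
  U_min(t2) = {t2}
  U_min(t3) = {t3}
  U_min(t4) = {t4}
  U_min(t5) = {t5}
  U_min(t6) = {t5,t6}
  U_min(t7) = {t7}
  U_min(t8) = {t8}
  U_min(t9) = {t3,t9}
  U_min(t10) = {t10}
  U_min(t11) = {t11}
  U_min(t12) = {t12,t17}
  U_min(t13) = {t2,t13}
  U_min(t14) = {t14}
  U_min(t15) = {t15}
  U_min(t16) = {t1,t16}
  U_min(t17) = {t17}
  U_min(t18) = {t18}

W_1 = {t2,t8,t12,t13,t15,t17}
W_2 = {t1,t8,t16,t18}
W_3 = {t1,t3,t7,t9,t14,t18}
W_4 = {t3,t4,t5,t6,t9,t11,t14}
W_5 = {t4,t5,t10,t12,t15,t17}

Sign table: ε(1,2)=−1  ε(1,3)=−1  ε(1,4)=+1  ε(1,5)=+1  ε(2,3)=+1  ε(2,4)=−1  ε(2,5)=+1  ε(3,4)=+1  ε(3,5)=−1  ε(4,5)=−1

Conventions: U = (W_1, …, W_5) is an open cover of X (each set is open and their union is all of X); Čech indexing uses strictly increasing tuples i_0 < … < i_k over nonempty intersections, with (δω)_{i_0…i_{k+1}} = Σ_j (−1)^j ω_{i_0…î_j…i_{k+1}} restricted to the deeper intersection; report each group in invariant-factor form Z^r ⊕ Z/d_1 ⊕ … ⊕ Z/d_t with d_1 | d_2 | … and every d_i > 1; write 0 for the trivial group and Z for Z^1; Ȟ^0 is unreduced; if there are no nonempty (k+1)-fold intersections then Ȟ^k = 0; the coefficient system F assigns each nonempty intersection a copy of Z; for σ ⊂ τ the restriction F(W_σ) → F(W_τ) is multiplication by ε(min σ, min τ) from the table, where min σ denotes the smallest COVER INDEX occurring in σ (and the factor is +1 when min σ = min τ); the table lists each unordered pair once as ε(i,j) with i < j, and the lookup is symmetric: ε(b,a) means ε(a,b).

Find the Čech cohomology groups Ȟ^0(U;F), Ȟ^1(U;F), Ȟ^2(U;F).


Ȟ^0 ≅ Z,  Ȟ^1 ≅ Z,  Ȟ^2 ≅ 0

nonempty overlaps:
  W12={t8} W15={t12,t15,t17} W23={t1,t18} W34={t3,t9,t14} W45={t4,t5}
C dims 5,5; δ0: rk 4, SNF 1^4
degree 0: 5−4−0 = 1 → Ȟ^0 ≅ Z
degree 1: 5−0−4 = 1 → Ȟ^1 ≅ Z
degree 2: 0−0−0 = 0 → Ȟ^2 ≅ 0


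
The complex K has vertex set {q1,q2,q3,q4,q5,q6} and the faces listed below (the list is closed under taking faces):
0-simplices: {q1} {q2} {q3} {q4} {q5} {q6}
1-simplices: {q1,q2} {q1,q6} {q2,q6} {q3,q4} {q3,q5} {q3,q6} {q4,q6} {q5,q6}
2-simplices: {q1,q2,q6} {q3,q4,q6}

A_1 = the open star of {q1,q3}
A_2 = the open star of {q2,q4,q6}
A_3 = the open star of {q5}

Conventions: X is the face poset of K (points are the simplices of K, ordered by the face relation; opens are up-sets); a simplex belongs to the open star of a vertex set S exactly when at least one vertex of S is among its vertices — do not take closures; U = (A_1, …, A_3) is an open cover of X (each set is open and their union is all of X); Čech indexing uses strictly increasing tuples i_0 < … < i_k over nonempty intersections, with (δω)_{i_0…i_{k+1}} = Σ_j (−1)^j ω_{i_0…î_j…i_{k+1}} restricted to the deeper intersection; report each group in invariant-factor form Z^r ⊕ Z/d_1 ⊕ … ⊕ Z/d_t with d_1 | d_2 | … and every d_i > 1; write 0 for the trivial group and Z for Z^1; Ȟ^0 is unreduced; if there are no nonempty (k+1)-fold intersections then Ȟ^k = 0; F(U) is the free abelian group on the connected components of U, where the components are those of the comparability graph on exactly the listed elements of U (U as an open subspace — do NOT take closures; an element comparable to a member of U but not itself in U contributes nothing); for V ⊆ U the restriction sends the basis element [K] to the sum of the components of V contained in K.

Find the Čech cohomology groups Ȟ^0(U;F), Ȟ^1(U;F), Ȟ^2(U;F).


cover nerve:
  A1={{q1},{q3},{q1,q2},{q1,q6},{q3,q4},{q3,q5},{q3,q6},{q1,q2,q6},{q3,q4,q6}} A2={{q2},{q4},{q6},{q1,q2},{q1,q6},{q2,q6},{q3,q4},{q3,q6},{q4,q6},{q5,q6},{q1,q2,q6},{q3,q4,q6}} A3={{q5},{q3,q5},{q5,q6}}
  A12={{q1,q2},{q1,q6},{q3,q4},{q3,q6},{q1,q2,q6},{q3,q4,q6}} A13={{q3,q5}} A23={{q5,q6}}
components per intersection:
  A1: {{q1},{q1,q2},{q1,q6},{q1,q2,q6}} {{q3},{q3,q4},{q3,q5},{q3,q6},{q3,q4,q6}}
  A2: {{q2},{q4},{q6},{q1,q2},{q1,q6},{q2,q6},{q3,q4},{q3,q6},{q4,q6},{q5,q6},{q1,q2,q6},{q3,q4,q6}}
  A3: {{q5},{q3,q5},{q5,q6}}
  A12: {{q1,q2},{q1,q6},{q1,q2,q6}} {{q3,q4},{q3,q6},{q3,q4,q6}}
  A13: {{q3,q5}}
  A23: {{q5,q6}}
C dims 4,4; δ0: rk 3, SNF 1^3
Ȟ^0: (4−3)−0=1 ⇒ Z
Ȟ^1: (4−0)−3=1 ⇒ Z
Ȟ^2: (0−0)−0=0 ⇒ 0

Ȟ^0(U;F) ≅ Z,  Ȟ^1(U;F) ≅ Z,  Ȟ^2(U;F) ≅ 0


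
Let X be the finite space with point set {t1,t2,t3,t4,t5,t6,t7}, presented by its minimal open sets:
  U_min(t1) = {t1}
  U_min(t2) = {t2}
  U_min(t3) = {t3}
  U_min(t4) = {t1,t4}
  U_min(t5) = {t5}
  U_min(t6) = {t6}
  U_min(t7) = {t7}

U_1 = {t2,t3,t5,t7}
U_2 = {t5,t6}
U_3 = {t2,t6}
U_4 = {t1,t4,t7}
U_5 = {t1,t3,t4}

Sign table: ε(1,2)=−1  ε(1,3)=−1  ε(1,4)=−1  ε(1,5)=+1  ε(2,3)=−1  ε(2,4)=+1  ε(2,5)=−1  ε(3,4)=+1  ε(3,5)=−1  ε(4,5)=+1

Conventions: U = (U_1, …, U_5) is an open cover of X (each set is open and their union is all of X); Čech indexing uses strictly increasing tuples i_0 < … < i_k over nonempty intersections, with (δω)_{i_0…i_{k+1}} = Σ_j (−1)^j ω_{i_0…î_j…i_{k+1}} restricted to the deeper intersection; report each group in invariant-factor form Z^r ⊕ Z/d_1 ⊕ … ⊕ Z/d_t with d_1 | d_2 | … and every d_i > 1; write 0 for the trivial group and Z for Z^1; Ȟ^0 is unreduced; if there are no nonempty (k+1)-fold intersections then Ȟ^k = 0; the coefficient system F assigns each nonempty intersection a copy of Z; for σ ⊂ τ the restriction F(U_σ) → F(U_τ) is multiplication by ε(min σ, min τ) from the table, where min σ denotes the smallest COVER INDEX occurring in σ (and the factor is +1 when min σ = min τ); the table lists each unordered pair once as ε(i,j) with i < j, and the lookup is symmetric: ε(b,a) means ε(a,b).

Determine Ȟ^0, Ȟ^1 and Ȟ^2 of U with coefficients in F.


Ȟ^0 = 0; Ȟ^1 = Z ⊕ Z/2; Ȟ^2 = 0

nonempty intersections:
  U12={t5} U13={t2} U14={t7} U15={t3} U23={t6} U45={t1,t4}
C dims 5,6; δ0: rk 5, SNF 1^4·2
Ȟ^0: (5−5)−0=0 ⇒ 0
Ȟ^1: (6−0)−5=1 plus torsion [2] ⇒ Z ⊕ Z/2
Ȟ^2: (0−0)−0=0 ⇒ 0


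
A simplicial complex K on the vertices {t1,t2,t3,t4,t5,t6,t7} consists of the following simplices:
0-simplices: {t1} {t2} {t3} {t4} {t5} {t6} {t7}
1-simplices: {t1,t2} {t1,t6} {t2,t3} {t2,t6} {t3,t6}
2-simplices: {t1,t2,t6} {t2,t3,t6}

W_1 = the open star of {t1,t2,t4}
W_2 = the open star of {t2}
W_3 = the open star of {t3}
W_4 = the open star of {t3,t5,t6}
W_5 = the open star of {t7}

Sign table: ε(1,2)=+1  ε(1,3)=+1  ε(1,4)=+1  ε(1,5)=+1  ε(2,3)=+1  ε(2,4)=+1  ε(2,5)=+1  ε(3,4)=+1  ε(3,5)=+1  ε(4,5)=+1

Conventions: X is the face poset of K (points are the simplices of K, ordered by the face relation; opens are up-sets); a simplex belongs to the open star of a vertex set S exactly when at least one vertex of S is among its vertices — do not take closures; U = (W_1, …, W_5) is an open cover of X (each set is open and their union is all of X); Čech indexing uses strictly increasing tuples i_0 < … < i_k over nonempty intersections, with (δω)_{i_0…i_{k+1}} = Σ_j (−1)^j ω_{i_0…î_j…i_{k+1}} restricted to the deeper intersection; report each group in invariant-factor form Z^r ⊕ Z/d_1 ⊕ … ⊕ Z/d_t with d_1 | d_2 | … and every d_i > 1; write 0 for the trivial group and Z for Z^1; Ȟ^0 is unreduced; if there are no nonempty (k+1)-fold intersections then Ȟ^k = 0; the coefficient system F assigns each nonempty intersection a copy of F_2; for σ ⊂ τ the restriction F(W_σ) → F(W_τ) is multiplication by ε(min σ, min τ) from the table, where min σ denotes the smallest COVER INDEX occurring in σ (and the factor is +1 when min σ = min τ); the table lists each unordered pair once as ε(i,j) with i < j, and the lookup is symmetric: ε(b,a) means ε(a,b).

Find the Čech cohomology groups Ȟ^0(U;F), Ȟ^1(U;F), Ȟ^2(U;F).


nonempty overlaps:
  W1={{t1},{t2},{t4},{t1,t2},{t1,t6},{t2,t3},{t2,t6},{t1,t2,t6},{t2,t3,t6}} W2={{t2},{t1,t2},{t2,t3},{t2,t6},{t1,t2,t6},{t2,t3,t6}} W3={{t3},{t2,t3},{t3,t6},{t2,t3,t6}} W4={{t3},{t5},{t6},{t1,t6},{t2,t3},{t2,t6},{t3,t6},{t1,t2,t6},{t2,t3,t6}} W5={{t7}}
  W12={{t2},{t1,t2},{t2,t3},{t2,t6},{t1,t2,t6},{t2,t3,t6}} W13={{t2,t3},{t2,t3,t6}} W14={{t1,t6},{t2,t3},{t2,t6},{t1,t2,t6},{t2,t3,t6}} W23={{t2,t3},{t2,t3,t6}} W24={{t2,t3},{t2,t6},{t1,t2,t6},{t2,t3,t6}} W34={{t3},{t2,t3},{t3,t6},{t2,t3,t6}}
  W123={{t2,t3},{t2,t3,t6}} W124={{t2,t3},{t2,t6},{t1,t2,t6},{t2,t3,t6}} W134={{t2,t3},{t2,t3,t6}} W234={{t2,t3},{t2,t3,t6}}
  W1234={{t2,t3},{t2,t3,t6}}
C dims 5,6,4,1; δ0: rk_F2 3; δ1: rk_F2 3; δ2: rk_F2 1
degree 0: 5−3−0 = 2 → Ȟ^0 ≅ Z/2 ⊕ Z/2
degree 1: 6−3−3 = 0 → Ȟ^1 ≅ 0
degree 2: 4−1−3 = 0 → Ȟ^2 ≅ 0

Ȟ^0 ≅ Z/2 ⊕ Z/2, Ȟ^1 ≅ 0, Ȟ^2 ≅ 0
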